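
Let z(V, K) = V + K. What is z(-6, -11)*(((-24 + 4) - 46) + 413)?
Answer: -5899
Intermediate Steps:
z(V, K) = K + V
z(-6, -11)*(((-24 + 4) - 46) + 413) = (-11 - 6)*(((-24 + 4) - 46) + 413) = -17*((-20 - 46) + 413) = -17*(-66 + 413) = -17*347 = -5899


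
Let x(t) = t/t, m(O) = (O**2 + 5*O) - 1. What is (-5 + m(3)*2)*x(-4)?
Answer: 41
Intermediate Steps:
m(O) = -1 + O**2 + 5*O
x(t) = 1
(-5 + m(3)*2)*x(-4) = (-5 + (-1 + 3**2 + 5*3)*2)*1 = (-5 + (-1 + 9 + 15)*2)*1 = (-5 + 23*2)*1 = (-5 + 46)*1 = 41*1 = 41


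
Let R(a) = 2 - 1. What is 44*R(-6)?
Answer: 44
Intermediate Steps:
R(a) = 1
44*R(-6) = 44*1 = 44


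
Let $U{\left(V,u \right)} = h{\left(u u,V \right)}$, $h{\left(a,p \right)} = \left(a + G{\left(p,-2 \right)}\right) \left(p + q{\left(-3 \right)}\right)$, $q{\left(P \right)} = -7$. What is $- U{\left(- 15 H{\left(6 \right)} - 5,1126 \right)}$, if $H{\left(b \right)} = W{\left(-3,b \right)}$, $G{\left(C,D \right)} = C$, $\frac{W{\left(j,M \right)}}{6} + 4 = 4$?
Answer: $15214452$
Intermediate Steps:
$W{\left(j,M \right)} = 0$ ($W{\left(j,M \right)} = -24 + 6 \cdot 4 = -24 + 24 = 0$)
$H{\left(b \right)} = 0$
$h{\left(a,p \right)} = \left(-7 + p\right) \left(a + p\right)$ ($h{\left(a,p \right)} = \left(a + p\right) \left(p - 7\right) = \left(a + p\right) \left(-7 + p\right) = \left(-7 + p\right) \left(a + p\right)$)
$U{\left(V,u \right)} = V^{2} - 7 V - 7 u^{2} + V u^{2}$ ($U{\left(V,u \right)} = V^{2} - 7 u u - 7 V + u u V = V^{2} - 7 u^{2} - 7 V + u^{2} V = V^{2} - 7 u^{2} - 7 V + V u^{2} = V^{2} - 7 V - 7 u^{2} + V u^{2}$)
$- U{\left(- 15 H{\left(6 \right)} - 5,1126 \right)} = - (\left(\left(-15\right) 0 - 5\right)^{2} - 7 \left(\left(-15\right) 0 - 5\right) - 7 \cdot 1126^{2} + \left(\left(-15\right) 0 - 5\right) 1126^{2}) = - (\left(0 - 5\right)^{2} - 7 \left(0 - 5\right) - 8875132 + \left(0 - 5\right) 1267876) = - (\left(-5\right)^{2} - -35 - 8875132 - 6339380) = - (25 + 35 - 8875132 - 6339380) = \left(-1\right) \left(-15214452\right) = 15214452$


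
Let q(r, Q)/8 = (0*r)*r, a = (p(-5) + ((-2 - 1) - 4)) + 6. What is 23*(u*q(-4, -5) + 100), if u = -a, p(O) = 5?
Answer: 2300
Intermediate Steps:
a = 4 (a = (5 + ((-2 - 1) - 4)) + 6 = (5 + (-3 - 4)) + 6 = (5 - 7) + 6 = -2 + 6 = 4)
q(r, Q) = 0 (q(r, Q) = 8*((0*r)*r) = 8*(0*r) = 8*0 = 0)
u = -4 (u = -1*4 = -4)
23*(u*q(-4, -5) + 100) = 23*(-4*0 + 100) = 23*(0 + 100) = 23*100 = 2300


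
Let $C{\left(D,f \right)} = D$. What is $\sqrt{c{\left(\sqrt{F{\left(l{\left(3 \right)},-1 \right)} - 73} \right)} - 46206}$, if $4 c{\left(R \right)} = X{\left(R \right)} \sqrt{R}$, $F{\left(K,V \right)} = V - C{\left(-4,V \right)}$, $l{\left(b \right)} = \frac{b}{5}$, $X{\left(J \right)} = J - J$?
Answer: $3 i \sqrt{5134} \approx 214.96 i$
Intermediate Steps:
$X{\left(J \right)} = 0$
$l{\left(b \right)} = \frac{b}{5}$ ($l{\left(b \right)} = b \frac{1}{5} = \frac{b}{5}$)
$F{\left(K,V \right)} = 4 + V$ ($F{\left(K,V \right)} = V - -4 = V + 4 = 4 + V$)
$c{\left(R \right)} = 0$ ($c{\left(R \right)} = \frac{0 \sqrt{R}}{4} = \frac{1}{4} \cdot 0 = 0$)
$\sqrt{c{\left(\sqrt{F{\left(l{\left(3 \right)},-1 \right)} - 73} \right)} - 46206} = \sqrt{0 - 46206} = \sqrt{-46206} = 3 i \sqrt{5134}$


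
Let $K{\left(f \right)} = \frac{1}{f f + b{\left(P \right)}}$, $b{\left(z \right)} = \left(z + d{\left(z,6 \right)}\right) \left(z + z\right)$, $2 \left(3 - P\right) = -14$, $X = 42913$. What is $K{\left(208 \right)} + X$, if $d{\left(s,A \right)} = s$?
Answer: $\frac{1873753233}{43664} \approx 42913.0$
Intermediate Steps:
$P = 10$ ($P = 3 - -7 = 3 + 7 = 10$)
$b{\left(z \right)} = 4 z^{2}$ ($b{\left(z \right)} = \left(z + z\right) \left(z + z\right) = 2 z 2 z = 4 z^{2}$)
$K{\left(f \right)} = \frac{1}{400 + f^{2}}$ ($K{\left(f \right)} = \frac{1}{f f + 4 \cdot 10^{2}} = \frac{1}{f^{2} + 4 \cdot 100} = \frac{1}{f^{2} + 400} = \frac{1}{400 + f^{2}}$)
$K{\left(208 \right)} + X = \frac{1}{400 + 208^{2}} + 42913 = \frac{1}{400 + 43264} + 42913 = \frac{1}{43664} + 42913 = \frac{1873753233}{43664}$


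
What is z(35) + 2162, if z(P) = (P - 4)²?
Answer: 3123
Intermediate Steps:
z(P) = (-4 + P)²
z(35) + 2162 = (-4 + 35)² + 2162 = 31² + 2162 = 961 + 2162 = 3123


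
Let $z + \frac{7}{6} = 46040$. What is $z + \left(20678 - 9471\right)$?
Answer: $\frac{343475}{6} \approx 57246.0$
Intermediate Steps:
$z = \frac{276233}{6}$ ($z = - \frac{7}{6} + 46040 = \frac{276233}{6} \approx 46039.0$)
$z + \left(20678 - 9471\right) = \frac{276233}{6} + \left(20678 - 9471\right) = \frac{276233}{6} + 11207 = \frac{343475}{6}$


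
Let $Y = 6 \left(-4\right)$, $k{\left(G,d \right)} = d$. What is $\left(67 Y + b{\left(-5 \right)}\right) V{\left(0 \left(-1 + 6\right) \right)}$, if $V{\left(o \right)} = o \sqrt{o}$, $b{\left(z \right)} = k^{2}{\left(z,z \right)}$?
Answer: $0$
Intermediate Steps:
$b{\left(z \right)} = z^{2}$
$V{\left(o \right)} = o^{\frac{3}{2}}$
$Y = -24$
$\left(67 Y + b{\left(-5 \right)}\right) V{\left(0 \left(-1 + 6\right) \right)} = \left(67 \left(-24\right) + \left(-5\right)^{2}\right) \left(0 \left(-1 + 6\right)\right)^{\frac{3}{2}} = \left(-1608 + 25\right) \left(0 \cdot 5\right)^{\frac{3}{2}} = - 1583 \cdot 0^{\frac{3}{2}} = \left(-1583\right) 0 = 0$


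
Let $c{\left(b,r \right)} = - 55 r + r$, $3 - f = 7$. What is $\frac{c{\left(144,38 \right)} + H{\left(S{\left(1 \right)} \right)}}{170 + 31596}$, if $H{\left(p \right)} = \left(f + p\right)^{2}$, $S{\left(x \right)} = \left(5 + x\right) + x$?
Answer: $- \frac{2043}{31766} \approx -0.064314$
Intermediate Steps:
$f = -4$ ($f = 3 - 7 = -4$)
$c{\left(b,r \right)} = - 54 r$
$S{\left(x \right)} = 5 + 2 x$
$H{\left(p \right)} = \left(-4 + p\right)^{2}$
$\frac{c{\left(144,38 \right)} + H{\left(S{\left(1 \right)} \right)}}{170 + 31596} = \frac{\left(-54\right) 38 + \left(-4 + \left(5 + 2 \cdot 1\right)\right)^{2}}{170 + 31596} = \frac{-2052 + \left(-4 + \left(5 + 2\right)\right)^{2}}{31766} = \left(-2052 + \left(-4 + 7\right)^{2}\right) \frac{1}{31766} = \left(-2052 + 3^{2}\right) \frac{1}{31766} = \left(-2052 + 9\right) \frac{1}{31766} = \left(-2043\right) \frac{1}{31766} = - \frac{2043}{31766}$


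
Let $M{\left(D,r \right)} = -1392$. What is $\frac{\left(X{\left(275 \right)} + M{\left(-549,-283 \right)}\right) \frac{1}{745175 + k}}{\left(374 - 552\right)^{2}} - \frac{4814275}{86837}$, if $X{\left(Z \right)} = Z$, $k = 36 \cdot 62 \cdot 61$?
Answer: $- \frac{134433645099032629}{2424833319875116} \approx -55.44$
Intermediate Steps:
$k = 136152$ ($k = 2232 \cdot 61 = 136152$)
$\frac{\left(X{\left(275 \right)} + M{\left(-549,-283 \right)}\right) \frac{1}{745175 + k}}{\left(374 - 552\right)^{2}} - \frac{4814275}{86837} = \frac{\left(275 - 1392\right) \frac{1}{745175 + 136152}}{\left(374 - 552\right)^{2}} - \frac{4814275}{86837} = \frac{\left(-1117\right) \frac{1}{881327}}{\left(-178\right)^{2}} - \frac{4814275}{86837} = \frac{\left(-1117\right) \frac{1}{881327}}{31684} - \frac{4814275}{86837} = \left(- \frac{1117}{881327}\right) \frac{1}{31684} - \frac{4814275}{86837} = - \frac{1117}{27923964668} - \frac{4814275}{86837} = - \frac{134433645099032629}{2424833319875116}$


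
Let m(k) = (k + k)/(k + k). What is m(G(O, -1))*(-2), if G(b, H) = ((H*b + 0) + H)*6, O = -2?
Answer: -2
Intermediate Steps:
G(b, H) = 6*H + 6*H*b (G(b, H) = (H*b + H)*6 = (H + H*b)*6 = 6*H + 6*H*b)
m(k) = 1 (m(k) = (2*k)/((2*k)) = (2*k)*(1/(2*k)) = 1)
m(G(O, -1))*(-2) = 1*(-2) = -2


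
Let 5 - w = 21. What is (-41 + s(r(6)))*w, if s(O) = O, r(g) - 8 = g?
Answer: 432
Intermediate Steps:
w = -16 (w = 5 - 1*21 = 5 - 21 = -16)
r(g) = 8 + g
(-41 + s(r(6)))*w = (-41 + (8 + 6))*(-16) = (-41 + 14)*(-16) = -27*(-16) = 432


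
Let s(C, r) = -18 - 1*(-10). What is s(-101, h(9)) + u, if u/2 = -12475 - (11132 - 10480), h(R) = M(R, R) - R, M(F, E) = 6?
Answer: -26262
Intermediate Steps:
h(R) = 6 - R
s(C, r) = -8 (s(C, r) = -18 + 10 = -8)
u = -26254 (u = 2*(-12475 - (11132 - 10480)) = 2*(-12475 - 1*652) = 2*(-12475 - 652) = 2*(-13127) = -26254)
s(-101, h(9)) + u = -8 - 26254 = -26262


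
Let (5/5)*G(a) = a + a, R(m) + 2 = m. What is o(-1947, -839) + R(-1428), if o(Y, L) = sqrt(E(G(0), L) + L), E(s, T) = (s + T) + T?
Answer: -1430 + I*sqrt(2517) ≈ -1430.0 + 50.17*I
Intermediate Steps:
R(m) = -2 + m
G(a) = 2*a (G(a) = a + a = 2*a)
E(s, T) = s + 2*T (E(s, T) = (T + s) + T = s + 2*T)
o(Y, L) = sqrt(3)*sqrt(L) (o(Y, L) = sqrt((2*0 + 2*L) + L) = sqrt((0 + 2*L) + L) = sqrt(2*L + L) = sqrt(3*L) = sqrt(3)*sqrt(L))
o(-1947, -839) + R(-1428) = sqrt(3)*sqrt(-839) + (-2 - 1428) = sqrt(3)*(I*sqrt(839)) - 1430 = I*sqrt(2517) - 1430 = -1430 + I*sqrt(2517)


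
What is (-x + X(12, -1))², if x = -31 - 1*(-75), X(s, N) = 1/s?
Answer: 277729/144 ≈ 1928.7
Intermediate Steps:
x = 44 (x = -31 + 75 = 44)
(-x + X(12, -1))² = (-1*44 + 1/12)² = (-44 + 1/12)² = (-527/12)² = 277729/144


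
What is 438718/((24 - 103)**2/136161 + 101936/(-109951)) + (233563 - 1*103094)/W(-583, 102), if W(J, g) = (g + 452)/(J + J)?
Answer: -403270970066820283/522085781555 ≈ -7.7242e+5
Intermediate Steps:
W(J, g) = (452 + g)/(2*J) (W(J, g) = (452 + g)/((2*J)) = (452 + g)*(1/(2*J)) = (452 + g)/(2*J))
438718/((24 - 103)**2/136161 + 101936/(-109951)) + (233563 - 1*103094)/W(-583, 102) = 438718/((24 - 103)**2/136161 + 101936/(-109951)) + (233563 - 1*103094)/(((1/2)*(452 + 102)/(-583))) = 438718/((-79)**2*(1/136161) + 101936*(-1/109951)) + (233563 - 103094)/(((1/2)*(-1/583)*554)) = 438718/(6241*(1/136161) - 101936/109951) + 130469/(-277/583) = 438718/(6241/136161 - 101936/109951) + 130469*(-583/277) = 438718/(-13193503505/14971038111) - 76063427/277 = 438718*(-14971038111/13193503505) - 76063427/277 = -938294842568814/1884786215 - 76063427/277 = -403270970066820283/522085781555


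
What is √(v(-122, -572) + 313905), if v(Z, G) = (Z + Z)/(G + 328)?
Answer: √313906 ≈ 560.27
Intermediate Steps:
v(Z, G) = 2*Z/(328 + G) (v(Z, G) = (2*Z)/(328 + G) = 2*Z/(328 + G))
√(v(-122, -572) + 313905) = √(2*(-122)/(328 - 572) + 313905) = √(2*(-122)/(-244) + 313905) = √(2*(-122)*(-1/244) + 313905) = √(1 + 313905) = √313906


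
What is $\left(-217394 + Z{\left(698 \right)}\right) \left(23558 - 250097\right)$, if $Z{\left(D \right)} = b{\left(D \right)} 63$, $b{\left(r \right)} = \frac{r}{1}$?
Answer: $39286393380$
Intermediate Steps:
$b{\left(r \right)} = r$ ($b{\left(r \right)} = r 1 = r$)
$Z{\left(D \right)} = 63 D$ ($Z{\left(D \right)} = D 63 = 63 D$)
$\left(-217394 + Z{\left(698 \right)}\right) \left(23558 - 250097\right) = \left(-217394 + 63 \cdot 698\right) \left(23558 - 250097\right) = \left(-217394 + 43974\right) \left(-226539\right) = \left(-173420\right) \left(-226539\right) = 39286393380$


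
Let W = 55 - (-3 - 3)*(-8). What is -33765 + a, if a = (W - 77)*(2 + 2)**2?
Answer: -34885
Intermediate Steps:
W = 7 (W = 55 - (-6)*(-8) = 55 - 1*48 = 55 - 48 = 7)
a = -1120 (a = (7 - 77)*(2 + 2)**2 = -70*4**2 = -70*16 = -1120)
-33765 + a = -33765 - 1120 = -34885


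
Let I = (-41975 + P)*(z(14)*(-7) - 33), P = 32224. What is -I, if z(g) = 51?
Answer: -3802890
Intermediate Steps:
I = 3802890 (I = (-41975 + 32224)*(51*(-7) - 33) = -9751*(-357 - 33) = -9751*(-390) = 3802890)
-I = -1*3802890 = -3802890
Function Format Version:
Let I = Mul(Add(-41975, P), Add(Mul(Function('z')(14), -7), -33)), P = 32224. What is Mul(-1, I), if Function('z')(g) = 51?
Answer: -3802890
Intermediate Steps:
I = 3802890 (I = Mul(Add(-41975, 32224), Add(Mul(51, -7), -33)) = Mul(-9751, Add(-357, -33)) = Mul(-9751, -390) = 3802890)
Mul(-1, I) = Mul(-1, 3802890) = -3802890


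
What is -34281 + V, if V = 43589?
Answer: 9308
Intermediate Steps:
-34281 + V = -34281 + 43589 = 9308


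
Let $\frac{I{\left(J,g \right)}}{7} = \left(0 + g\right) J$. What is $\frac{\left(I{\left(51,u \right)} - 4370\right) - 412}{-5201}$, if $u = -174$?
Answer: $\frac{66900}{5201} \approx 12.863$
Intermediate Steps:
$I{\left(J,g \right)} = 7 J g$ ($I{\left(J,g \right)} = 7 \left(0 + g\right) J = 7 g J = 7 J g$)
$\frac{\left(I{\left(51,u \right)} - 4370\right) - 412}{-5201} = \frac{\left(7 \cdot 51 \left(-174\right) - 4370\right) - 412}{-5201} = \left(\left(-62118 - 4370\right) - 412\right) \left(- \frac{1}{5201}\right) = \left(-66488 - 412\right) \left(- \frac{1}{5201}\right) = \left(-66900\right) \left(- \frac{1}{5201}\right) = \frac{66900}{5201}$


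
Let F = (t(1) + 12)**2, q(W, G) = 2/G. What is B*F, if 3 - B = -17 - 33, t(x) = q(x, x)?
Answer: 10388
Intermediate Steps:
t(x) = 2/x
F = 196 (F = (2/1 + 12)**2 = (2*1 + 12)**2 = (2 + 12)**2 = 14**2 = 196)
B = 53 (B = 3 - (-17 - 33) = 3 - 1*(-50) = 3 + 50 = 53)
B*F = 53*196 = 10388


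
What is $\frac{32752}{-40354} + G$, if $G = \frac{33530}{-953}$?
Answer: $- \frac{692141138}{19228681} \approx -35.995$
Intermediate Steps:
$G = - \frac{33530}{953}$ ($G = 33530 \left(- \frac{1}{953}\right) = - \frac{33530}{953} \approx -35.184$)
$\frac{32752}{-40354} + G = \frac{32752}{-40354} - \frac{33530}{953} = 32752 \left(- \frac{1}{40354}\right) - \frac{33530}{953} = - \frac{16376}{20177} - \frac{33530}{953} = - \frac{692141138}{19228681}$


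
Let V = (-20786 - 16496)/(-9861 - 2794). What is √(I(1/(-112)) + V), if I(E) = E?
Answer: √368773065465/354340 ≈ 1.7138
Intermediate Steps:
V = 37282/12655 (V = -37282/(-12655) = -37282*(-1/12655) = 37282/12655 ≈ 2.9460)
√(I(1/(-112)) + V) = √(1/(-112) + 37282/12655) = √(-1/112 + 37282/12655) = √(4162929/1417360) = √368773065465/354340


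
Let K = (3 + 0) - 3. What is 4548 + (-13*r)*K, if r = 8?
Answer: 4548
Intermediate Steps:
K = 0 (K = 3 - 3 = 0)
4548 + (-13*r)*K = 4548 - 13*8*0 = 4548 - 104*0 = 4548 + 0 = 4548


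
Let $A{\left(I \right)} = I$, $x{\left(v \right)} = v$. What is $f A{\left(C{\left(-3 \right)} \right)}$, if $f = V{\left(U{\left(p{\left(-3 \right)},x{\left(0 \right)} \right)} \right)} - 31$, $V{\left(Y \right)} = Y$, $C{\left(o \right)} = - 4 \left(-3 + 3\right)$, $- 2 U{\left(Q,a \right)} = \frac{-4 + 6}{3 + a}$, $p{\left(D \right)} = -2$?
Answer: $0$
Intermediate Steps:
$U{\left(Q,a \right)} = - \frac{1}{3 + a}$ ($U{\left(Q,a \right)} = - \frac{\left(-4 + 6\right) \frac{1}{3 + a}}{2} = - \frac{2 \frac{1}{3 + a}}{2} = - \frac{1}{3 + a}$)
$C{\left(o \right)} = 0$ ($C{\left(o \right)} = \left(-4\right) 0 = 0$)
$f = - \frac{94}{3}$ ($f = - \frac{1}{3 + 0} - 31 = - \frac{1}{3} - 31 = - \frac{94}{3} \approx -31.333$)
$f A{\left(C{\left(-3 \right)} \right)} = \left(- \frac{94}{3}\right) 0 = 0$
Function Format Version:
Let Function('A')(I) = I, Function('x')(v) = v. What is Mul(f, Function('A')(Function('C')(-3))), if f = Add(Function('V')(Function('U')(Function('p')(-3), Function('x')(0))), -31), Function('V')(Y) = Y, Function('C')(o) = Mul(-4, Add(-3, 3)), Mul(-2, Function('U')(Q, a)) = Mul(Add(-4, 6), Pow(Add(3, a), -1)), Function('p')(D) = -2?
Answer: 0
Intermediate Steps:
Function('U')(Q, a) = Mul(-1, Pow(Add(3, a), -1)) (Function('U')(Q, a) = Mul(Rational(-1, 2), Mul(Add(-4, 6), Pow(Add(3, a), -1))) = Mul(Rational(-1, 2), Mul(2, Pow(Add(3, a), -1))) = Mul(-1, Pow(Add(3, a), -1)))
Function('C')(o) = 0 (Function('C')(o) = Mul(-4, 0) = 0)
f = Rational(-94, 3) (f = Add(Mul(-1, Pow(Add(3, 0), -1)), -31) = Add(Mul(-1, Pow(3, -1)), -31) = Add(Mul(-1, Rational(1, 3)), -31) = Add(Rational(-1, 3), -31) = Rational(-94, 3) ≈ -31.333)
Mul(f, Function('A')(Function('C')(-3))) = Mul(Rational(-94, 3), 0) = 0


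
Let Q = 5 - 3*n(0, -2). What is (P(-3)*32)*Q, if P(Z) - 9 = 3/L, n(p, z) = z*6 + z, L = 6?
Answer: 14288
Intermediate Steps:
n(p, z) = 7*z (n(p, z) = 6*z + z = 7*z)
P(Z) = 19/2 (P(Z) = 9 + 3/6 = 9 + 3*(⅙) = 9 + ½ = 19/2)
Q = 47 (Q = 5 - 21*(-2) = 5 - 3*(-14) = 5 + 42 = 47)
(P(-3)*32)*Q = ((19/2)*32)*47 = 304*47 = 14288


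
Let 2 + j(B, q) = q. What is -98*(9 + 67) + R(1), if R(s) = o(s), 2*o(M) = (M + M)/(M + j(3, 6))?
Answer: -37239/5 ≈ -7447.8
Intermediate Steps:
j(B, q) = -2 + q
o(M) = M/(4 + M) (o(M) = ((M + M)/(M + (-2 + 6)))/2 = ((2*M)/(M + 4))/2 = ((2*M)/(4 + M))/2 = (2*M/(4 + M))/2 = M/(4 + M))
R(s) = s/(4 + s)
-98*(9 + 67) + R(1) = -98*(9 + 67) + 1/(4 + 1) = -98*76 + 1/5 = -7448 + 1*(⅕) = -7448 + ⅕ = -37239/5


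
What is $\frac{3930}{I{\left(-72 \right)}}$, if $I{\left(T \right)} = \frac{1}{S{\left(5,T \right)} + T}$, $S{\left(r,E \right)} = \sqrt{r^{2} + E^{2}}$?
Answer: $-282960 + 3930 \sqrt{5209} \approx 681.47$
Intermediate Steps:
$S{\left(r,E \right)} = \sqrt{E^{2} + r^{2}}$
$I{\left(T \right)} = \frac{1}{T + \sqrt{25 + T^{2}}}$ ($I{\left(T \right)} = \frac{1}{\sqrt{T^{2} + 5^{2}} + T} = \frac{1}{\sqrt{T^{2} + 25} + T} = \frac{1}{\sqrt{25 + T^{2}} + T} = \frac{1}{T + \sqrt{25 + T^{2}}}$)
$\frac{3930}{I{\left(-72 \right)}} = \frac{3930}{\frac{1}{-72 + \sqrt{25 + \left(-72\right)^{2}}}} = \frac{3930}{\frac{1}{-72 + \sqrt{25 + 5184}}} = \frac{3930}{\frac{1}{-72 + \sqrt{5209}}} = 3930 \left(-72 + \sqrt{5209}\right) = -282960 + 3930 \sqrt{5209}$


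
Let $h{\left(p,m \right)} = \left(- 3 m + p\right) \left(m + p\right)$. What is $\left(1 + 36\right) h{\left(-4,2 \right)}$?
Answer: $740$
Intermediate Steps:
$h{\left(p,m \right)} = \left(m + p\right) \left(p - 3 m\right)$ ($h{\left(p,m \right)} = \left(p - 3 m\right) \left(m + p\right) = \left(m + p\right) \left(p - 3 m\right)$)
$\left(1 + 36\right) h{\left(-4,2 \right)} = \left(1 + 36\right) \left(\left(-4\right)^{2} - 3 \cdot 2^{2} - 4 \left(-4\right)\right) = 37 \left(16 - 12 + 16\right) = 37 \cdot 20 = 740$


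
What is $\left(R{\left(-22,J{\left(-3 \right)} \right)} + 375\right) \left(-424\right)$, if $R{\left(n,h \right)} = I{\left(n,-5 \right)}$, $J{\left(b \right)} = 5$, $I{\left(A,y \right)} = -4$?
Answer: $-157304$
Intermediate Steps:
$R{\left(n,h \right)} = -4$
$\left(R{\left(-22,J{\left(-3 \right)} \right)} + 375\right) \left(-424\right) = \left(-4 + 375\right) \left(-424\right) = 371 \left(-424\right) = -157304$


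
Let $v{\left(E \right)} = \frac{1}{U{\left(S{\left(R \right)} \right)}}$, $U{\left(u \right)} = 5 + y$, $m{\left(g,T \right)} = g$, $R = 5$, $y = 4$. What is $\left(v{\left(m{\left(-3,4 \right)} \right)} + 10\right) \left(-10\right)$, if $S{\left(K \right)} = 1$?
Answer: $- \frac{910}{9} \approx -101.11$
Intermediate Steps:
$U{\left(u \right)} = 9$ ($U{\left(u \right)} = 5 + 4 = 9$)
$v{\left(E \right)} = \frac{1}{9}$
$\left(v{\left(m{\left(-3,4 \right)} \right)} + 10\right) \left(-10\right) = \left(\frac{1}{9} + 10\right) \left(-10\right) = \frac{91}{9} \left(-10\right) = - \frac{910}{9}$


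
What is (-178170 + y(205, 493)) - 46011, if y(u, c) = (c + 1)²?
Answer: 19855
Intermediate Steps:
y(u, c) = (1 + c)²
(-178170 + y(205, 493)) - 46011 = (-178170 + (1 + 493)²) - 46011 = (-178170 + 494²) - 46011 = (-178170 + 244036) - 46011 = 65866 - 46011 = 19855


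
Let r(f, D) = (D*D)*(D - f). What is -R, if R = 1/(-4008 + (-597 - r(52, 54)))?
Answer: 1/10437 ≈ 9.5813e-5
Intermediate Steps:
r(f, D) = D²*(D - f)
R = -1/10437 (R = 1/(-4008 + (-597 - 54²*(54 - 1*52))) = 1/(-4008 + (-597 - 2916*(54 - 52))) = 1/(-4008 + (-597 - 2916*2)) = 1/(-4008 + (-597 - 1*5832)) = 1/(-4008 + (-597 - 5832)) = 1/(-4008 - 6429) = 1/(-10437) = -1/10437 ≈ -9.5813e-5)
-R = -1*(-1/10437) = 1/10437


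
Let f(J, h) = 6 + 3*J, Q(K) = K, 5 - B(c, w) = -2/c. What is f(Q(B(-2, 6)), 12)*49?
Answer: 882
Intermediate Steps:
B(c, w) = 5 + 2/c (B(c, w) = 5 - (-2)/c = 5 + 2/c)
f(Q(B(-2, 6)), 12)*49 = (6 + 3*(5 + 2/(-2)))*49 = (6 + 3*(5 + 2*(-1/2)))*49 = (6 + 3*(5 - 1))*49 = (6 + 3*4)*49 = (6 + 12)*49 = 18*49 = 882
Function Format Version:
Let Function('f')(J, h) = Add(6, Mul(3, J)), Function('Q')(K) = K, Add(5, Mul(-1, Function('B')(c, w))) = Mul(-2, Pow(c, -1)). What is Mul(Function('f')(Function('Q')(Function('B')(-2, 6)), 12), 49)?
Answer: 882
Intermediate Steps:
Function('B')(c, w) = Add(5, Mul(2, Pow(c, -1))) (Function('B')(c, w) = Add(5, Mul(-1, Mul(-2, Pow(c, -1)))) = Add(5, Mul(2, Pow(c, -1))))
Mul(Function('f')(Function('Q')(Function('B')(-2, 6)), 12), 49) = Mul(Add(6, Mul(3, Add(5, Mul(2, Pow(-2, -1))))), 49) = Mul(Add(6, Mul(3, Add(5, Mul(2, Rational(-1, 2))))), 49) = Mul(Add(6, Mul(3, Add(5, -1))), 49) = Mul(Add(6, Mul(3, 4)), 49) = Mul(Add(6, 12), 49) = Mul(18, 49) = 882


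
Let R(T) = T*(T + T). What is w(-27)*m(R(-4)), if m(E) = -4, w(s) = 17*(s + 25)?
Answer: 136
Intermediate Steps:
R(T) = 2*T**2 (R(T) = T*(2*T) = 2*T**2)
w(s) = 425 + 17*s (w(s) = 17*(25 + s) = 425 + 17*s)
w(-27)*m(R(-4)) = (425 + 17*(-27))*(-4) = (425 - 459)*(-4) = -34*(-4) = 136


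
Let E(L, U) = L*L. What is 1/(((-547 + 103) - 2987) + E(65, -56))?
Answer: 1/794 ≈ 0.0012594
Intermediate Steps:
E(L, U) = L**2
1/(((-547 + 103) - 2987) + E(65, -56)) = 1/(((-547 + 103) - 2987) + 65**2) = 1/((-444 - 2987) + 4225) = 1/(-3431 + 4225) = 1/794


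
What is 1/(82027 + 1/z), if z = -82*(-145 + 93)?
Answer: 4264/349763129 ≈ 1.2191e-5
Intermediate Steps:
z = 4264 (z = -82*(-52) = 4264)
1/(82027 + 1/z) = 1/(82027 + 1/4264) = 1/(349763129/4264) = 4264/349763129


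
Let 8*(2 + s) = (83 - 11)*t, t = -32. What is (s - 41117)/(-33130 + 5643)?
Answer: 41407/27487 ≈ 1.5064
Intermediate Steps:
s = -290 (s = -2 + ((83 - 11)*(-32))/8 = -2 + (72*(-32))/8 = -2 + (⅛)*(-2304) = -2 - 288 = -290)
(s - 41117)/(-33130 + 5643) = (-290 - 41117)/(-33130 + 5643) = -41407/(-27487) = -41407*(-1/27487) = 41407/27487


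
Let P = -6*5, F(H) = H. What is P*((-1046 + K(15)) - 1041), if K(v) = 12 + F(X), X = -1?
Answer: 62280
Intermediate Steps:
K(v) = 11 (K(v) = 12 - 1 = 11)
P = -30
P*((-1046 + K(15)) - 1041) = -30*((-1046 + 11) - 1041) = -30*(-1035 - 1041) = -30*(-2076) = 62280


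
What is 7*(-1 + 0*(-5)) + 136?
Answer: 129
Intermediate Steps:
7*(-1 + 0*(-5)) + 136 = 7*(-1 + 0) + 136 = 7*(-1) + 136 = -7 + 136 = 129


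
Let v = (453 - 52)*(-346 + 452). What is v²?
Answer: 1806760036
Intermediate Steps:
v = 42506 (v = 401*106 = 42506)
v² = 42506² = 1806760036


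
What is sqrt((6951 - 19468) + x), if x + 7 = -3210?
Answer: I*sqrt(15734) ≈ 125.44*I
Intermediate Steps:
x = -3217 (x = -7 - 3210 = -3217)
sqrt((6951 - 19468) + x) = sqrt((6951 - 19468) - 3217) = sqrt(-12517 - 3217) = sqrt(-15734) = I*sqrt(15734)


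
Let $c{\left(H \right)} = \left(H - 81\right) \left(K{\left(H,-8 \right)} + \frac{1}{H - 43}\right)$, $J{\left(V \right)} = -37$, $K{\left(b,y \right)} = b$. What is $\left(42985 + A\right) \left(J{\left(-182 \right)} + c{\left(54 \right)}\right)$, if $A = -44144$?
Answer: $\frac{19091048}{11} \approx 1.7356 \cdot 10^{6}$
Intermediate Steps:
$c{\left(H \right)} = \left(-81 + H\right) \left(H + \frac{1}{-43 + H}\right)$ ($c{\left(H \right)} = \left(H - 81\right) \left(H + \frac{1}{H - 43}\right) = \left(-81 + H\right) \left(H + \frac{1}{-43 + H}\right)$)
$\left(42985 + A\right) \left(J{\left(-182 \right)} + c{\left(54 \right)}\right) = \left(42985 - 44144\right) \left(-37 + \frac{-81 + 54^{3} - 124 \cdot 54^{2} + 3484 \cdot 54}{-43 + 54}\right) = - 1159 \left(-37 + \frac{-81 + 157464 - 361584 + 188136}{11}\right) = - 1159 \left(-37 + \frac{1}{11} \left(-16065\right)\right) = - 1159 \left(-37 - \frac{16065}{11}\right) = \left(-1159\right) \left(- \frac{16472}{11}\right) = \frac{19091048}{11}$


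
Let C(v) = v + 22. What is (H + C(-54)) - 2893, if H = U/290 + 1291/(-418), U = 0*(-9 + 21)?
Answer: -1223941/418 ≈ -2928.1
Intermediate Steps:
U = 0 (U = 0*12 = 0)
C(v) = 22 + v
H = -1291/418 (H = 0/290 + 1291/(-418) = 0*(1/290) + 1291*(-1/418) = 0 - 1291/418 = -1291/418 ≈ -3.0885)
(H + C(-54)) - 2893 = (-1291/418 + (22 - 54)) - 2893 = (-1291/418 - 32) - 2893 = -14667/418 - 2893 = -1223941/418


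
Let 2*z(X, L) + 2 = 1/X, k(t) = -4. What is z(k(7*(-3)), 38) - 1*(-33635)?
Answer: 269071/8 ≈ 33634.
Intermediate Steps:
z(X, L) = -1 + 1/(2*X)
z(k(7*(-3)), 38) - 1*(-33635) = (½ - 1*(-4))/(-4) - 1*(-33635) = -(½ + 4)/4 + 33635 = -¼*9/2 + 33635 = -9/8 + 33635 = 269071/8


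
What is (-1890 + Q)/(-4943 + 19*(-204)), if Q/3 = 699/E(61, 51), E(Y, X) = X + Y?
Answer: 209583/987728 ≈ 0.21219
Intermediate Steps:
Q = 2097/112 (Q = 3*(699/(51 + 61)) = 3*(699/112) = 2097/112 ≈ 18.723)
(-1890 + Q)/(-4943 + 19*(-204)) = (-1890 + 2097/112)/(-4943 + 19*(-204)) = -209583/(112*(-4943 - 3876)) = -209583/112/(-8819) = -209583/112*(-1/8819) = 209583/987728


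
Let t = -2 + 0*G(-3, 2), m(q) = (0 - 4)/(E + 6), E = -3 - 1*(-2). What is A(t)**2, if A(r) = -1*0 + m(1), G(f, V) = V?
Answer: 16/25 ≈ 0.64000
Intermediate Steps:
E = -1 (E = -3 + 2 = -1)
m(q) = -4/5 (m(q) = (0 - 4)/(-1 + 6) = -4/5)
t = -2 (t = -2 + 0*2 = -2 + 0 = -2)
A(r) = -4/5 (A(r) = -1*0 - 4/5 = 0 - 4/5 = -4/5)
A(t)**2 = (-4/5)**2 = 16/25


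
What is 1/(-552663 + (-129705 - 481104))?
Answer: -1/1163472 ≈ -8.5950e-7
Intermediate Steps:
1/(-552663 + (-129705 - 481104)) = 1/(-552663 - 610809) = 1/(-1163472) = -1/1163472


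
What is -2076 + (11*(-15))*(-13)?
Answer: 69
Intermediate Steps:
-2076 + (11*(-15))*(-13) = -2076 - 165*(-13) = -2076 + 2145 = 69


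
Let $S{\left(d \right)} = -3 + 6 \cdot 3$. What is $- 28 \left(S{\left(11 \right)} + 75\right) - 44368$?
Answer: $-46888$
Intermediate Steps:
$S{\left(d \right)} = 15$ ($S{\left(d \right)} = -3 + 18 = 15$)
$- 28 \left(S{\left(11 \right)} + 75\right) - 44368 = - 28 \left(15 + 75\right) - 44368 = \left(-28\right) 90 - 44368 = -2520 - 44368 = -46888$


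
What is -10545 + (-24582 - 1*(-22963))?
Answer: -12164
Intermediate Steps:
-10545 + (-24582 - 1*(-22963)) = -10545 + (-24582 + 22963) = -10545 - 1619 = -12164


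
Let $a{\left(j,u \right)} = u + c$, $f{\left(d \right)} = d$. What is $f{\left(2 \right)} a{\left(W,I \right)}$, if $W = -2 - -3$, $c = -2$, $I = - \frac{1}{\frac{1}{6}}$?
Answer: $-16$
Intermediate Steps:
$I = -6$ ($I = - \frac{1}{\frac{1}{6}} = \left(-1\right) 6 = -6$)
$W = 1$ ($W = -2 + 3 = 1$)
$a{\left(j,u \right)} = -2 + u$ ($a{\left(j,u \right)} = u - 2 = -2 + u$)
$f{\left(2 \right)} a{\left(W,I \right)} = 2 \left(-2 - 6\right) = 2 \left(-8\right) = -16$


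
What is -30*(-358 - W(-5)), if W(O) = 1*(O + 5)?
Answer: 10740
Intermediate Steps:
W(O) = 5 + O (W(O) = 1*(5 + O) = 5 + O)
-30*(-358 - W(-5)) = -30*(-358 - (5 - 5)) = -30*(-358 - 1*0) = -30*(-358 + 0) = -30*(-358) = 10740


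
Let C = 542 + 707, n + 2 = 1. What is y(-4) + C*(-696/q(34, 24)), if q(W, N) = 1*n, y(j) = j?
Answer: 869300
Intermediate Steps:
n = -1 (n = -2 + 1 = -1)
q(W, N) = -1 (q(W, N) = 1*(-1) = -1)
C = 1249
y(-4) + C*(-696/q(34, 24)) = -4 + 1249*(-696/(-1)) = -4 + 1249*(-696*(-1)) = -4 + 1249*696 = -4 + 869304 = 869300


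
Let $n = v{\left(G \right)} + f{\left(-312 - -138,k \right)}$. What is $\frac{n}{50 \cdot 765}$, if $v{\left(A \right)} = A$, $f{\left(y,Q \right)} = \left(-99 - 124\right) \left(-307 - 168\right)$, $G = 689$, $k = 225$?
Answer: $\frac{5923}{2125} \approx 2.7873$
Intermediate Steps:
$f{\left(y,Q \right)} = 105925$ ($f{\left(y,Q \right)} = \left(-223\right) \left(-475\right) = 105925$)
$n = 106614$ ($n = 689 + 105925 = 106614$)
$\frac{n}{50 \cdot 765} = \frac{106614}{50 \cdot 765} = \frac{106614}{38250} = 106614 \cdot \frac{1}{38250} = \frac{5923}{2125}$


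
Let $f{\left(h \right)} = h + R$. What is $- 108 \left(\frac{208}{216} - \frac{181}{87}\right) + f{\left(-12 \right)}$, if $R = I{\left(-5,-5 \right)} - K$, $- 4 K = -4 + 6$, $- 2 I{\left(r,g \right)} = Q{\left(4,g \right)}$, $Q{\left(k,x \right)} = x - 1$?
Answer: $\frac{6507}{58} \approx 112.19$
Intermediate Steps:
$Q{\left(k,x \right)} = -1 + x$
$I{\left(r,g \right)} = \frac{1}{2} - \frac{g}{2}$ ($I{\left(r,g \right)} = - \frac{-1 + g}{2} = \frac{1}{2} - \frac{g}{2}$)
$K = - \frac{1}{2}$ ($K = - \frac{-4 + 6}{4} = \left(- \frac{1}{4}\right) 2 = - \frac{1}{2} \approx -0.5$)
$R = \frac{7}{2}$ ($R = \left(\frac{1}{2} - - \frac{5}{2}\right) - - \frac{1}{2} = \left(\frac{1}{2} + \frac{5}{2}\right) + \frac{1}{2} = 3 + \frac{1}{2} = \frac{7}{2} \approx 3.5$)
$f{\left(h \right)} = \frac{7}{2} + h$ ($f{\left(h \right)} = h + \frac{7}{2} = \frac{7}{2} + h$)
$- 108 \left(\frac{208}{216} - \frac{181}{87}\right) + f{\left(-12 \right)} = - 108 \left(\frac{208}{216} - \frac{181}{87}\right) + \left(\frac{7}{2} - 12\right) = - 108 \left(208 \cdot \frac{1}{216} - \frac{181}{87}\right) - \frac{17}{2} = - 108 \left(\frac{26}{27} - \frac{181}{87}\right) - \frac{17}{2} = \left(-108\right) \left(- \frac{875}{783}\right) - \frac{17}{2} = \frac{3500}{29} - \frac{17}{2} = \frac{6507}{58}$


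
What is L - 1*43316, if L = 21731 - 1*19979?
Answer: -41564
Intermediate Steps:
L = 1752 (L = 21731 - 19979 = 1752)
L - 1*43316 = 1752 - 1*43316 = 1752 - 43316 = -41564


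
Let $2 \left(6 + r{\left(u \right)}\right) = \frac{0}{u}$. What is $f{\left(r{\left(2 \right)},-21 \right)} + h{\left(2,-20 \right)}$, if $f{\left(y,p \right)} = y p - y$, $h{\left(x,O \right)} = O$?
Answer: $112$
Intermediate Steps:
$r{\left(u \right)} = -6$ ($r{\left(u \right)} = -6 + \frac{0 \frac{1}{u}}{2} = -6 + \frac{1}{2} \cdot 0 = -6 + 0 = -6$)
$f{\left(y,p \right)} = - y + p y$ ($f{\left(y,p \right)} = p y - y = - y + p y$)
$f{\left(r{\left(2 \right)},-21 \right)} + h{\left(2,-20 \right)} = - 6 \left(-1 - 21\right) - 20 = \left(-6\right) \left(-22\right) - 20 = 132 - 20 = 112$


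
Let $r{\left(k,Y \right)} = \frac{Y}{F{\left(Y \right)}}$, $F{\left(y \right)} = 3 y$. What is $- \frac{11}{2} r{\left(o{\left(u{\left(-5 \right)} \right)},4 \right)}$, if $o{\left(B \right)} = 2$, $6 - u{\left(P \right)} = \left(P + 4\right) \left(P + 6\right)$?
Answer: $- \frac{11}{6} \approx -1.8333$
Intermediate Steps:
$u{\left(P \right)} = 6 - \left(4 + P\right) \left(6 + P\right)$ ($u{\left(P \right)} = 6 - \left(P + 4\right) \left(P + 6\right) = 6 - \left(4 + P\right) \left(6 + P\right)$)
$r{\left(k,Y \right)} = \frac{1}{3}$ ($r{\left(k,Y \right)} = \frac{Y}{3 Y} = Y \frac{1}{3 Y} = \frac{1}{3}$)
$- \frac{11}{2} r{\left(o{\left(u{\left(-5 \right)} \right)},4 \right)} = - \frac{11}{2} \cdot \frac{1}{3} = \left(-11\right) \frac{1}{2} \cdot \frac{1}{3} = \left(- \frac{11}{2}\right) \frac{1}{3} = - \frac{11}{6}$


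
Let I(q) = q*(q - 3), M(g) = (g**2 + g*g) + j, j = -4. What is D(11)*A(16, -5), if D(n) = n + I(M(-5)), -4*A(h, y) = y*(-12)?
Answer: -29835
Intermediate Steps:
A(h, y) = 3*y (A(h, y) = -y*(-12)/4 = -(-3)*y = 3*y)
M(g) = -4 + 2*g**2 (M(g) = (g**2 + g*g) - 4 = (g**2 + g**2) - 4 = 2*g**2 - 4 = -4 + 2*g**2)
I(q) = q*(-3 + q)
D(n) = 1978 + n (D(n) = n + (-4 + 2*(-5)**2)*(-3 + (-4 + 2*(-5)**2)) = n + (-4 + 2*25)*(-3 + (-4 + 2*25)) = n + (-4 + 50)*(-3 + (-4 + 50)) = n + 46*(-3 + 46) = n + 46*43 = n + 1978 = 1978 + n)
D(11)*A(16, -5) = (1978 + 11)*(3*(-5)) = 1989*(-15) = -29835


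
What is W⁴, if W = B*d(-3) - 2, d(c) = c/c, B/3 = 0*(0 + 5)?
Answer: 16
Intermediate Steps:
B = 0 (B = 3*(0*(0 + 5)) = 3*(0*5) = 3*0 = 0)
d(c) = 1
W = -2 (W = 0*1 - 2 = 0 - 2 = -2)
W⁴ = (-2)⁴ = 16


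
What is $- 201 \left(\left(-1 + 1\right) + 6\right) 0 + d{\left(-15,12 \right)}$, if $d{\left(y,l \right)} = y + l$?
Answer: $-3$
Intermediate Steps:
$d{\left(y,l \right)} = l + y$
$- 201 \left(\left(-1 + 1\right) + 6\right) 0 + d{\left(-15,12 \right)} = - 201 \left(\left(-1 + 1\right) + 6\right) 0 + \left(12 - 15\right) = - 201 \left(0 + 6\right) 0 - 3 = - 201 \cdot 6 \cdot 0 - 3 = \left(-201\right) 0 - 3 = 0 - 3 = -3$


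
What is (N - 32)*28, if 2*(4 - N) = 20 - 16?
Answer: -840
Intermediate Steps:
N = 2 (N = 4 - (20 - 16)/2 = 4 - 1/2*4 = 4 - 2 = 2)
(N - 32)*28 = (2 - 32)*28 = -30*28 = -840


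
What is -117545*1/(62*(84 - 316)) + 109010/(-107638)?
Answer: 5542154435/774132496 ≈ 7.1592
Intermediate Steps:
-117545*1/(62*(84 - 316)) + 109010/(-107638) = -117545/(62*(-232)) + 109010*(-1/107638) = -117545/(-14384) - 54505/53819 = -117545*(-1/14384) - 54505/53819 = 117545/14384 - 54505/53819 = 5542154435/774132496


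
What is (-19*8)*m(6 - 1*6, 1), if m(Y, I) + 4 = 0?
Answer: 608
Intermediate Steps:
m(Y, I) = -4 (m(Y, I) = -4 + 0 = -4)
(-19*8)*m(6 - 1*6, 1) = -19*8*(-4) = -152*(-4) = 608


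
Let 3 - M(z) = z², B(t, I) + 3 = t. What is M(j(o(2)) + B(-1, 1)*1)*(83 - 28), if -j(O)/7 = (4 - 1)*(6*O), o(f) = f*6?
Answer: -126403915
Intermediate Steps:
B(t, I) = -3 + t
o(f) = 6*f
j(O) = -126*O (j(O) = -7*(4 - 1)*6*O = -21*6*O = -126*O)
M(z) = 3 - z²
M(j(o(2)) + B(-1, 1)*1)*(83 - 28) = (3 - (-756*2 + (-3 - 1)*1)²)*(83 - 28) = (3 - (-126*12 - 4*1)²)*55 = (3 - (-1512 - 4)²)*55 = (3 - 1*(-1516)²)*55 = (3 - 1*2298256)*55 = (3 - 2298256)*55 = -2298253*55 = -126403915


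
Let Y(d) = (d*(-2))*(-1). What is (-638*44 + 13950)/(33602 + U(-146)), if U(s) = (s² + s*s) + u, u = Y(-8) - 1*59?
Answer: -14122/76159 ≈ -0.18543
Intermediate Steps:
Y(d) = 2*d (Y(d) = -2*d*(-1) = 2*d)
u = -75 (u = 2*(-8) - 1*59 = -16 - 59 = -75)
U(s) = -75 + 2*s² (U(s) = (s² + s*s) - 75 = (s² + s²) - 75 = 2*s² - 75 = -75 + 2*s²)
(-638*44 + 13950)/(33602 + U(-146)) = (-638*44 + 13950)/(33602 + (-75 + 2*(-146)²)) = (-28072 + 13950)/(33602 + (-75 + 2*21316)) = -14122/(33602 + (-75 + 42632)) = -14122/(33602 + 42557) = -14122/76159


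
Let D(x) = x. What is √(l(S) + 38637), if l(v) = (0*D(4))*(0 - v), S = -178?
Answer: 27*√53 ≈ 196.56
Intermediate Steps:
l(v) = 0 (l(v) = (0*4)*(0 - v) = 0*(-v) = 0)
√(l(S) + 38637) = √(0 + 38637) = √38637 = 27*√53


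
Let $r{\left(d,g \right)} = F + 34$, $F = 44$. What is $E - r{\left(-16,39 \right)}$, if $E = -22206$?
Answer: $-22284$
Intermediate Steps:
$r{\left(d,g \right)} = 78$ ($r{\left(d,g \right)} = 44 + 34 = 78$)
$E - r{\left(-16,39 \right)} = -22206 - 78 = -22284$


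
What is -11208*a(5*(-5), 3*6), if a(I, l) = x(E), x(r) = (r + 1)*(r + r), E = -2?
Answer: -44832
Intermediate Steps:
x(r) = 2*r*(1 + r) (x(r) = (1 + r)*(2*r) = 2*r*(1 + r))
a(I, l) = 4 (a(I, l) = 2*(-2)*(1 - 2) = 2*(-2)*(-1) = 4)
-11208*a(5*(-5), 3*6) = -11208*4 = -44832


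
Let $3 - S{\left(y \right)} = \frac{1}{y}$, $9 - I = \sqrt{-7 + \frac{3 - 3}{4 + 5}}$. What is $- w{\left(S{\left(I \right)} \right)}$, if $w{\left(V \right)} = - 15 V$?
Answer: $\frac{3825}{88} - \frac{15 i \sqrt{7}}{88} \approx 43.466 - 0.45098 i$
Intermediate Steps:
$I = 9 - i \sqrt{7}$ ($I = 9 - \sqrt{-7 + \frac{3 - 3}{4 + 5}} = 9 - \sqrt{-7 + \frac{0}{9}} = 9 - \sqrt{-7 + 0 \cdot \frac{1}{9}} = 9 - \sqrt{-7 + 0} = 9 - \sqrt{-7} = 9 - i \sqrt{7} \approx 9.0 - 2.6458 i$)
$S{\left(y \right)} = 3 - \frac{1}{y}$
$- w{\left(S{\left(I \right)} \right)} = - \left(-15\right) \left(3 - \frac{1}{9 - i \sqrt{7}}\right) = - (-45 + \frac{15}{9 - i \sqrt{7}}) = 45 - \frac{15}{9 - i \sqrt{7}}$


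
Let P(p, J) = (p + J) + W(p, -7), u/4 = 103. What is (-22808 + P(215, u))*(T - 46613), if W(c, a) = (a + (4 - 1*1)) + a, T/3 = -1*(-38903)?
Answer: -1555570432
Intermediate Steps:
T = 116709 (T = 3*(-1*(-38903)) = 3*38903 = 116709)
W(c, a) = 3 + 2*a (W(c, a) = (a + (4 - 1)) + a = (a + 3) + a = (3 + a) + a = 3 + 2*a)
u = 412 (u = 4*103 = 412)
P(p, J) = -11 + J + p (P(p, J) = (p + J) + (3 + 2*(-7)) = (J + p) + (3 - 14) = (J + p) - 11 = -11 + J + p)
(-22808 + P(215, u))*(T - 46613) = (-22808 + (-11 + 412 + 215))*(116709 - 46613) = (-22808 + 616)*70096 = -22192*70096 = -1555570432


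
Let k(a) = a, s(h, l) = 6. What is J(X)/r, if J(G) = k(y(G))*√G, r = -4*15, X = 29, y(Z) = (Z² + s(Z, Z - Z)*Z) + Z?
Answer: -87*√29/5 ≈ -93.702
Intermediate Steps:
y(Z) = Z² + 7*Z (y(Z) = (Z² + 6*Z) + Z = Z² + 7*Z)
r = -60
J(G) = G^(3/2)*(7 + G) (J(G) = (G*(7 + G))*√G = G^(3/2)*(7 + G))
J(X)/r = (29^(3/2)*(7 + 29))/(-60) = ((29*√29)*36)*(-1/60) = (1044*√29)*(-1/60) = -87*√29/5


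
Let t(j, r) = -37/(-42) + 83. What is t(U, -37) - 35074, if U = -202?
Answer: -1469585/42 ≈ -34990.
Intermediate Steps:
t(j, r) = 3523/42 (t(j, r) = -37*(-1/42) + 83 = 37/42 + 83 = 3523/42)
t(U, -37) - 35074 = 3523/42 - 35074 = -1469585/42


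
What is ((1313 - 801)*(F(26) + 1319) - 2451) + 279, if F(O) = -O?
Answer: 659844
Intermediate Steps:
F(O) = -O
((1313 - 801)*(F(26) + 1319) - 2451) + 279 = ((1313 - 801)*(-1*26 + 1319) - 2451) + 279 = (512*(-26 + 1319) - 2451) + 279 = (512*1293 - 2451) + 279 = (662016 - 2451) + 279 = 659565 + 279 = 659844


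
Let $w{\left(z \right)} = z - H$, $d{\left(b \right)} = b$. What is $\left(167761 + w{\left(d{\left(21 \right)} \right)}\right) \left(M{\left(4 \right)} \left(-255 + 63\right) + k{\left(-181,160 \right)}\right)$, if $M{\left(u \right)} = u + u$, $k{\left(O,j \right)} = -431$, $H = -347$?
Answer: $-330709743$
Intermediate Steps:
$M{\left(u \right)} = 2 u$
$w{\left(z \right)} = 347 + z$ ($w{\left(z \right)} = z - -347 = z + 347 = 347 + z$)
$\left(167761 + w{\left(d{\left(21 \right)} \right)}\right) \left(M{\left(4 \right)} \left(-255 + 63\right) + k{\left(-181,160 \right)}\right) = \left(167761 + \left(347 + 21\right)\right) \left(2 \cdot 4 \left(-255 + 63\right) - 431\right) = \left(167761 + 368\right) \left(8 \left(-192\right) - 431\right) = 168129 \left(-1536 - 431\right) = 168129 \left(-1967\right) = -330709743$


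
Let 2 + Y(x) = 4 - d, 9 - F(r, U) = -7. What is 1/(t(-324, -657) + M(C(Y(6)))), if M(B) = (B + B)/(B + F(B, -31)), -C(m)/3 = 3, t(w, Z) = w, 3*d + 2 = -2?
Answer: -7/2286 ≈ -0.0030621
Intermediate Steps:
d = -4/3 (d = -2/3 + (1/3)*(-2) = -2/3 - 2/3 = -4/3 ≈ -1.3333)
F(r, U) = 16 (F(r, U) = 9 - 1*(-7) = 9 + 7 = 16)
Y(x) = 10/3 (Y(x) = -2 + (4 - 1*(-4/3)) = -2 + (4 + 4/3) = -2 + 16/3 = 10/3)
C(m) = -9 (C(m) = -3*3 = -9)
M(B) = 2*B/(16 + B) (M(B) = (B + B)/(B + 16) = (2*B)/(16 + B) = 2*B/(16 + B))
1/(t(-324, -657) + M(C(Y(6)))) = 1/(-324 + 2*(-9)/(16 - 9)) = 1/(-324 + 2*(-9)/7) = 1/(-324 + 2*(-9)*(1/7)) = 1/(-324 - 18/7) = 1/(-2286/7) = -7/2286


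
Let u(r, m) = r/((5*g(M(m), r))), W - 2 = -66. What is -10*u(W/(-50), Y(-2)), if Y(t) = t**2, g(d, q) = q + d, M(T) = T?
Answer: -16/33 ≈ -0.48485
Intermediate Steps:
W = -64 (W = 2 - 66 = -64)
g(d, q) = d + q
u(r, m) = r/(5*m + 5*r) (u(r, m) = r/((5*(m + r))) = r/(5*m + 5*r))
-10*u(W/(-50), Y(-2)) = -2*(-64/(-50))/((-2)**2 - 64/(-50)) = -2*(-64*(-1/50))/(4 - 64*(-1/50)) = -2*32/(25*(4 + 32/25)) = -2*32/(25*132/25) = -2*32*25/(25*132) = -10*8/165 = -16/33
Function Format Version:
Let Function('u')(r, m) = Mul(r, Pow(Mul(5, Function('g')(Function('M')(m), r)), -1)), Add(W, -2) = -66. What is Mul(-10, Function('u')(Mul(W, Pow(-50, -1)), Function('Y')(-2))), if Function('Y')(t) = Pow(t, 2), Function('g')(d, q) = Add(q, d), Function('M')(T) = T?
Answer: Rational(-16, 33) ≈ -0.48485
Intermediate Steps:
W = -64 (W = Add(2, -66) = -64)
Function('g')(d, q) = Add(d, q)
Function('u')(r, m) = Mul(r, Pow(Add(Mul(5, m), Mul(5, r)), -1)) (Function('u')(r, m) = Mul(r, Pow(Mul(5, Add(m, r)), -1)) = Mul(r, Pow(Add(Mul(5, m), Mul(5, r)), -1)))
Mul(-10, Function('u')(Mul(W, Pow(-50, -1)), Function('Y')(-2))) = Mul(-10, Mul(Rational(1, 5), Mul(-64, Pow(-50, -1)), Pow(Add(Pow(-2, 2), Mul(-64, Pow(-50, -1))), -1))) = Mul(-10, Mul(Rational(1, 5), Mul(-64, Rational(-1, 50)), Pow(Add(4, Mul(-64, Rational(-1, 50))), -1))) = Mul(-10, Mul(Rational(1, 5), Rational(32, 25), Pow(Add(4, Rational(32, 25)), -1))) = Mul(-10, Mul(Rational(1, 5), Rational(32, 25), Pow(Rational(132, 25), -1))) = Mul(-10, Mul(Rational(1, 5), Rational(32, 25), Rational(25, 132))) = Mul(-10, Rational(8, 165)) = Rational(-16, 33)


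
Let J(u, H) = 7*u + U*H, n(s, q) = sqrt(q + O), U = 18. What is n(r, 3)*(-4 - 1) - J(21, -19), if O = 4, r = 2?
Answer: 195 - 5*sqrt(7) ≈ 181.77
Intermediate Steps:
n(s, q) = sqrt(4 + q) (n(s, q) = sqrt(q + 4) = sqrt(4 + q))
J(u, H) = 7*u + 18*H
n(r, 3)*(-4 - 1) - J(21, -19) = sqrt(4 + 3)*(-4 - 1) - (7*21 + 18*(-19)) = sqrt(7)*(-5) - (147 - 342) = -5*sqrt(7) - 1*(-195) = -5*sqrt(7) + 195 = 195 - 5*sqrt(7)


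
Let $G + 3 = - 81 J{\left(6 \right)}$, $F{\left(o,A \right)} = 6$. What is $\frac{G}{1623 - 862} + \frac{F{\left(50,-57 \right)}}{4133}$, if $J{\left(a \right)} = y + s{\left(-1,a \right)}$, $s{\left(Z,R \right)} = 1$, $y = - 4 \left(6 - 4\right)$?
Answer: $\frac{2335578}{3145213} \approx 0.74258$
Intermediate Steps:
$y = -8$ ($y = \left(-4\right) 2 = -8$)
$J{\left(a \right)} = -7$ ($J{\left(a \right)} = -8 + 1 = -7$)
$G = 564$ ($G = -3 - -567 = -3 + 567 = 564$)
$\frac{G}{1623 - 862} + \frac{F{\left(50,-57 \right)}}{4133} = \frac{564}{1623 - 862} + \frac{6}{4133} = \frac{564}{761} + 6 \cdot \frac{1}{4133} = 564 \cdot \frac{1}{761} + \frac{6}{4133} = \frac{564}{761} + \frac{6}{4133} = \frac{2335578}{3145213}$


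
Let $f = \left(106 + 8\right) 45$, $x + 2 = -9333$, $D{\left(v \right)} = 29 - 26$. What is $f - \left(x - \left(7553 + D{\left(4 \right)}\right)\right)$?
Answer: $22021$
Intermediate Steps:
$D{\left(v \right)} = 3$ ($D{\left(v \right)} = 29 - 26 = 3$)
$x = -9335$ ($x = -2 - 9333 = -9335$)
$f = 5130$ ($f = 114 \cdot 45 = 5130$)
$f - \left(x - \left(7553 + D{\left(4 \right)}\right)\right) = 5130 - \left(-9335 - 7556\right) = 5130 - -16891 = 5130 + 16891 = 22021$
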